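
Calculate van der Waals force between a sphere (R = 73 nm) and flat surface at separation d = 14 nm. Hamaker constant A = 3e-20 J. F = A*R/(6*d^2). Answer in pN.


Convert to SI: R = 73 nm = 7.3e-08 m, d = 14 nm = 1.4e-08 m
F = A * R / (6 * d^2)
F = 3e-20 * 7.3e-08 / (6 * (1.4e-08)^2)
F = 1.86224e-12 N = 1.862 pN

1.862


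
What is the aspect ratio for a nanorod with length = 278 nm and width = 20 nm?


Aspect ratio AR = length / diameter
AR = 278 / 20
AR = 13.9

13.9


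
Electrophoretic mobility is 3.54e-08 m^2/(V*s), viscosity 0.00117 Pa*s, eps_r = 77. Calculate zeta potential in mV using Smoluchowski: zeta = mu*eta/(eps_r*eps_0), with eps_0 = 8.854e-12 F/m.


Smoluchowski equation: zeta = mu * eta / (eps_r * eps_0)
zeta = 3.54e-08 * 0.00117 / (77 * 8.854e-12)
zeta = 0.060752 V = 60.75 mV

60.75


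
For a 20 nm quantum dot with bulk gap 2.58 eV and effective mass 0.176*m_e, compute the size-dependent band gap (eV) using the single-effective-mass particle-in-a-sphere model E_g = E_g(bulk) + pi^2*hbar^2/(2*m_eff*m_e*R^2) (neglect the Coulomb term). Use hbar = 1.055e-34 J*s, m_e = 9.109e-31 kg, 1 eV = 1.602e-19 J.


Radius R = 20/2 nm = 1e-08 m
Confinement energy dE = pi^2 * hbar^2 / (2 * m_eff * m_e * R^2)
dE = pi^2 * (1.055e-34)^2 / (2 * 0.176 * 9.109e-31 * (1e-08)^2) J, divided by 1.602e-19 J/eV
dE = 0.0214 eV
Total band gap = E_g(bulk) + dE = 2.58 + 0.0214 = 2.6014 eV

2.6014


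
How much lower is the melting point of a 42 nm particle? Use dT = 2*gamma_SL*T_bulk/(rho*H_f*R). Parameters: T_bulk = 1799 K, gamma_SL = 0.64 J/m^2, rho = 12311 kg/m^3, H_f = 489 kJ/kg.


Radius R = 42/2 = 21 nm = 2.1e-08 m
Convert H_f = 489 kJ/kg = 489000 J/kg
dT = 2 * gamma_SL * T_bulk / (rho * H_f * R)
dT = 2 * 0.64 * 1799 / (12311 * 489000 * 2.1e-08)
dT = 18.2 K

18.2


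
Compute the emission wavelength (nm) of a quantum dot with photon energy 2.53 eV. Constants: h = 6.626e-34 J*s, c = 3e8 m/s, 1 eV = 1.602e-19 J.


Convert energy: E = 2.53 eV = 2.53 * 1.602e-19 = 4.05306e-19 J
lambda = h*c / E = 6.626e-34 * 3e8 / 4.05306e-19
lambda = 4.90444e-07 m = 490.4 nm

490.4


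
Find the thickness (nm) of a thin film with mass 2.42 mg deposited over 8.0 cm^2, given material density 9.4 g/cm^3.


Convert: m = 2.42 mg = 2.4200e-06 kg, A = 8.0 cm^2 = 8.0000e-04 m^2, rho = 9.4 g/cm^3 = 9400 kg/m^3
t = m / (A * rho)
t = 2.4200e-06 / (8.0000e-04 * 9400)
t = 3.2181e-07 m = 321.8 nm

321.8


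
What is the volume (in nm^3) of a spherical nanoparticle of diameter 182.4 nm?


Radius r = 182.4/2 = 91.2 nm
Volume V = (4/3) * pi * r^3
V = (4/3) * pi * (91.2)^3
V = 3177409.02 nm^3

3177409.02


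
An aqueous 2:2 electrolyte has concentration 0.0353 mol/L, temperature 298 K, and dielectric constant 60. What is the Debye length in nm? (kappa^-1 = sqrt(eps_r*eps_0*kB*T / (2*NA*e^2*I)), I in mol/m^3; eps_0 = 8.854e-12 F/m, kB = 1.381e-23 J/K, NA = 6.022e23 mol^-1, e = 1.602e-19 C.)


Ionic strength I = 0.0353 * 2^2 * 1000 = 141.2 mol/m^3
kappa^-1 = sqrt(60 * 8.854e-12 * 1.381e-23 * 298 / (2 * 6.022e23 * (1.602e-19)^2 * 141.2))
kappa^-1 = 0.708 nm

0.708


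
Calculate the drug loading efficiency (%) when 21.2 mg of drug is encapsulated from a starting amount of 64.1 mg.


Drug loading efficiency = (drug loaded / drug initial) * 100
DLE = 21.2 / 64.1 * 100
DLE = 0.3307 * 100
DLE = 33.07%

33.07


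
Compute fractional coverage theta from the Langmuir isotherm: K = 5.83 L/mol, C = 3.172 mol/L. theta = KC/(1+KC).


Langmuir isotherm: theta = K*C / (1 + K*C)
K*C = 5.83 * 3.172 = 18.49276
theta = 18.49276 / (1 + 18.49276) = 18.49276 / 19.49276
theta = 0.9487

0.9487


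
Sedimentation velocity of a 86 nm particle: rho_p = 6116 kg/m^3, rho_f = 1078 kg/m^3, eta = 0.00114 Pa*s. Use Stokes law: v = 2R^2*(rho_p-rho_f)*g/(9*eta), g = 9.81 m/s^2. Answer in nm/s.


Radius R = 86/2 nm = 4.3e-08 m
Density difference = 6116 - 1078 = 5038 kg/m^3
v = 2 * R^2 * (rho_p - rho_f) * g / (9 * eta)
v = 2 * (4.3e-08)^2 * 5038 * 9.81 / (9 * 0.00114)
v = 1.78134e-08 m/s = 17.8134 nm/s

17.8134


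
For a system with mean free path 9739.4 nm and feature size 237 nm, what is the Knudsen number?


Knudsen number Kn = lambda / L
Kn = 9739.4 / 237
Kn = 41.0945

41.0945


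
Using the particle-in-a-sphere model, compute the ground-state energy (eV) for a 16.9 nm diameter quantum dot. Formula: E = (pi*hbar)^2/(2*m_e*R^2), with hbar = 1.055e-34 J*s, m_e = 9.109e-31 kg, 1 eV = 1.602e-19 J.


Radius R = 16.9/2 = 8.45 nm = 8.45e-09 m
E = (pi * 1.055e-34)^2 / (2 * 9.109e-31 * (8.45e-09)^2)
E(J) = 8.44482e-22
E = E(J) / 1.602e-19 = 0.0053 eV

0.0053


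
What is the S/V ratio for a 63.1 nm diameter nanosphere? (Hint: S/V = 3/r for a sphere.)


Radius r = 63.1/2 = 31.55 nm
S/V = 3 / r = 3 / 31.55
S/V = 0.0951 nm^-1

0.0951


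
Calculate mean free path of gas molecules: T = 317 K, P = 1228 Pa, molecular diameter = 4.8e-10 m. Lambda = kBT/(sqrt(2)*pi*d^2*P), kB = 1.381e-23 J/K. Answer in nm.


Mean free path: lambda = kB*T / (sqrt(2) * pi * d^2 * P)
lambda = 1.381e-23 * 317 / (sqrt(2) * pi * (4.8e-10)^2 * 1228)
lambda = 3.48263e-06 m
lambda = 3482.63 nm

3482.63


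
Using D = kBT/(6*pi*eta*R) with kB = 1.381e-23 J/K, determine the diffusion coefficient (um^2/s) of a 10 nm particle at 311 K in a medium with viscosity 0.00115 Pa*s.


Radius R = 10/2 = 5 nm = 5e-09 m
D = kB*T / (6*pi*eta*R)
D = 1.381e-23 * 311 / (6 * pi * 0.00115 * 5e-09)
D = 3.96264e-11 m^2/s = 39.626 um^2/s

39.626


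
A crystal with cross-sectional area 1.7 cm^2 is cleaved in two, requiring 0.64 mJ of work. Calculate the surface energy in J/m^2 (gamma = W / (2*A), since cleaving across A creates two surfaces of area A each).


Convert: A = 1.7 cm^2 = 0.00017 m^2, W = 0.64 mJ = 0.00064 J
Cleaving exposes two faces of area A, so total new surface = 2*A and gamma = W / (2*A)
gamma = 0.00064 / (2 * 0.00017)
gamma = 1.882 J/m^2

1.882


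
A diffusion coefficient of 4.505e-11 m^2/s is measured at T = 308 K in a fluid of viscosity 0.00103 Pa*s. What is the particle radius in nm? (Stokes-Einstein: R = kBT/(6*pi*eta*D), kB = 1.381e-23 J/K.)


Stokes-Einstein: R = kB*T / (6*pi*eta*D)
R = 1.381e-23 * 308 / (6 * pi * 0.00103 * 4.505e-11)
R = 4.86308e-09 m = 4.86 nm

4.86


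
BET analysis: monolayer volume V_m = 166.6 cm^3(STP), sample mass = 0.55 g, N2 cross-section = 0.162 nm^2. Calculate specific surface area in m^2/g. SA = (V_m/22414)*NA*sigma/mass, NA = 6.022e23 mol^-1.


Number of moles in monolayer = V_m / 22414 = 166.6 / 22414 = 0.00743285
Number of molecules = moles * NA = 0.00743285 * 6.022e23
SA = molecules * sigma / mass
SA = (166.6 / 22414) * 6.022e23 * 0.162e-18 / 0.55
SA = 1318.4 m^2/g

1318.4


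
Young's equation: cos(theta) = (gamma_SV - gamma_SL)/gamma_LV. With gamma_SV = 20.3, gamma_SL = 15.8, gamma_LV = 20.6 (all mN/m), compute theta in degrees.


cos(theta) = (gamma_SV - gamma_SL) / gamma_LV
cos(theta) = (20.3 - 15.8) / 20.6
cos(theta) = 0.218447
theta = arccos(0.218447) = 77.38 degrees

77.38


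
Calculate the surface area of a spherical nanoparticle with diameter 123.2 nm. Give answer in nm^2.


Radius r = 123.2/2 = 61.6 nm
Surface area SA = 4 * pi * r^2
SA = 4 * pi * (61.6)^2
SA = 47683.85 nm^2

47683.85


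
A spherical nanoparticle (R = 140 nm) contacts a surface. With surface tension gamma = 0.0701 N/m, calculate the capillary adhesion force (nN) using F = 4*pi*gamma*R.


Convert radius: R = 140 nm = 1.4e-07 m
F = 4 * pi * gamma * R
F = 4 * pi * 0.0701 * 1.4e-07
F = 1.23326e-07 N = 123.3264 nN

123.3264


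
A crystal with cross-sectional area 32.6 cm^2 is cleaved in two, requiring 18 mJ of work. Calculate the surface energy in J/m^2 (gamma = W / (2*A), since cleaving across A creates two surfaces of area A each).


Convert: A = 32.6 cm^2 = 0.00326 m^2, W = 18 mJ = 0.018 J
Cleaving exposes two faces of area A, so total new surface = 2*A and gamma = W / (2*A)
gamma = 0.018 / (2 * 0.00326)
gamma = 2.761 J/m^2

2.761


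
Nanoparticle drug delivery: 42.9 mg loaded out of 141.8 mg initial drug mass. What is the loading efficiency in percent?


Drug loading efficiency = (drug loaded / drug initial) * 100
DLE = 42.9 / 141.8 * 100
DLE = 0.3025 * 100
DLE = 30.25%

30.25


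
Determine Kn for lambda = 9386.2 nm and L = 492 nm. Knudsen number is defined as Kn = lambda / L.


Knudsen number Kn = lambda / L
Kn = 9386.2 / 492
Kn = 19.0776

19.0776


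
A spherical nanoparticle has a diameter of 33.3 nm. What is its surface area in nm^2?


Radius r = 33.3/2 = 16.65 nm
Surface area SA = 4 * pi * r^2
SA = 4 * pi * (16.65)^2
SA = 3483.68 nm^2

3483.68


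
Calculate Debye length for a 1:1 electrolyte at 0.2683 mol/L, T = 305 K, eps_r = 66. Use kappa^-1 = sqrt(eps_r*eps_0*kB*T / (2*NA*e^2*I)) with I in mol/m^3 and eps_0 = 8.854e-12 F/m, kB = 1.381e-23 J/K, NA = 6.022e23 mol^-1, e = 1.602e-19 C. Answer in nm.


Ionic strength I = 0.2683 * 1^2 * 1000 = 268.3 mol/m^3
kappa^-1 = sqrt(66 * 8.854e-12 * 1.381e-23 * 305 / (2 * 6.022e23 * (1.602e-19)^2 * 268.3))
kappa^-1 = 0.545 nm

0.545


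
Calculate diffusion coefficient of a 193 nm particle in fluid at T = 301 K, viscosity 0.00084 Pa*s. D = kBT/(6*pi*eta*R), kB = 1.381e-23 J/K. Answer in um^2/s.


Radius R = 193/2 = 96.5 nm = 9.65e-08 m
D = kB*T / (6*pi*eta*R)
D = 1.381e-23 * 301 / (6 * pi * 0.00084 * 9.65e-08)
D = 2.72052e-12 m^2/s = 2.721 um^2/s

2.721


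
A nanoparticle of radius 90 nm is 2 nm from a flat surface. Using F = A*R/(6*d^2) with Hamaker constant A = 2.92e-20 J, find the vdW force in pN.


Convert to SI: R = 90 nm = 9e-08 m, d = 2 nm = 2e-09 m
F = A * R / (6 * d^2)
F = 2.92e-20 * 9e-08 / (6 * (2e-09)^2)
F = 1.095e-10 N = 109.5 pN

109.5


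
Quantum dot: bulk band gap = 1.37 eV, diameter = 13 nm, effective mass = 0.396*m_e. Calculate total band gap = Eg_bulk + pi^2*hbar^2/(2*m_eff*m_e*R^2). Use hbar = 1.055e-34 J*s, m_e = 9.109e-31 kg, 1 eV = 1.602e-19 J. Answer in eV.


Radius R = 13/2 nm = 6.5e-09 m
Confinement energy dE = pi^2 * hbar^2 / (2 * m_eff * m_e * R^2)
dE = pi^2 * (1.055e-34)^2 / (2 * 0.396 * 9.109e-31 * (6.5e-09)^2) J, divided by 1.602e-19 J/eV
dE = 0.0225 eV
Total band gap = E_g(bulk) + dE = 1.37 + 0.0225 = 1.3925 eV

1.3925


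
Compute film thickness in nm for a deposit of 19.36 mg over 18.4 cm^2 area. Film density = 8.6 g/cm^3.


Convert: m = 19.36 mg = 1.9360e-05 kg, A = 18.4 cm^2 = 1.8400e-03 m^2, rho = 8.6 g/cm^3 = 8600 kg/m^3
t = m / (A * rho)
t = 1.9360e-05 / (1.8400e-03 * 8600)
t = 1.2235e-06 m = 1223.5 nm

1223.5


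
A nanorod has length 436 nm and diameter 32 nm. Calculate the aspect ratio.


Aspect ratio AR = length / diameter
AR = 436 / 32
AR = 13.62

13.62


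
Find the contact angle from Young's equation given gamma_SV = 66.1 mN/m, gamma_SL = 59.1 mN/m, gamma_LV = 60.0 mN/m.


cos(theta) = (gamma_SV - gamma_SL) / gamma_LV
cos(theta) = (66.1 - 59.1) / 60.0
cos(theta) = 0.116667
theta = arccos(0.116667) = 83.3 degrees

83.3


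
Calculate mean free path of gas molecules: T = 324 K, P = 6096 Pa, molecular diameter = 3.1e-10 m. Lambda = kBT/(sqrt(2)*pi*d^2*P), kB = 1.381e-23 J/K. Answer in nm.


Mean free path: lambda = kB*T / (sqrt(2) * pi * d^2 * P)
lambda = 1.381e-23 * 324 / (sqrt(2) * pi * (3.1e-10)^2 * 6096)
lambda = 1.71912e-06 m
lambda = 1719.12 nm

1719.12


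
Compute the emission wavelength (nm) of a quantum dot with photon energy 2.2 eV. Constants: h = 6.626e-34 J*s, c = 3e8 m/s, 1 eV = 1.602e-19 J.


Convert energy: E = 2.2 eV = 2.2 * 1.602e-19 = 3.5244e-19 J
lambda = h*c / E = 6.626e-34 * 3e8 / 3.5244e-19
lambda = 5.64011e-07 m = 564.0 nm

564.0


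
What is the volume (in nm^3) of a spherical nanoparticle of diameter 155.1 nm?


Radius r = 155.1/2 = 77.55 nm
Volume V = (4/3) * pi * r^3
V = (4/3) * pi * (77.55)^3
V = 1953592.66 nm^3

1953592.66


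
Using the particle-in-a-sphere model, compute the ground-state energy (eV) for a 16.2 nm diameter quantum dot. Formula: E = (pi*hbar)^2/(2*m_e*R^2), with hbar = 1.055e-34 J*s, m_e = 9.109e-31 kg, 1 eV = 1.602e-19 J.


Radius R = 16.2/2 = 8.1 nm = 8.1e-09 m
E = (pi * 1.055e-34)^2 / (2 * 9.109e-31 * (8.1e-09)^2)
E(J) = 9.19039e-22
E = E(J) / 1.602e-19 = 0.0057 eV

0.0057


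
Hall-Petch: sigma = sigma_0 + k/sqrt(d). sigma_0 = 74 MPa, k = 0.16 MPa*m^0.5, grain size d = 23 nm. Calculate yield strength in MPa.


d = 23 nm = 2.3e-08 m
sqrt(d) = 0.0001516575
Hall-Petch contribution = k / sqrt(d) = 0.16 / 0.0001516575 = 1055.0 MPa
sigma = sigma_0 + k/sqrt(d) = 74 + 1055.0 = 1129.0 MPa

1129.0


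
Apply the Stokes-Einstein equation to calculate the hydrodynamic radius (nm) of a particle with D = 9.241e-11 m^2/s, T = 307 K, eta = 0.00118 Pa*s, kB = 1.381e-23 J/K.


Stokes-Einstein: R = kB*T / (6*pi*eta*D)
R = 1.381e-23 * 307 / (6 * pi * 0.00118 * 9.241e-11)
R = 2.06267e-09 m = 2.06 nm

2.06


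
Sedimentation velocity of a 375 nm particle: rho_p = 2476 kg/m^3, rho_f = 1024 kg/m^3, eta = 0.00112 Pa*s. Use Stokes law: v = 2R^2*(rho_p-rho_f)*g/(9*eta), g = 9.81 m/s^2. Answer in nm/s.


Radius R = 375/2 nm = 1.875e-07 m
Density difference = 2476 - 1024 = 1452 kg/m^3
v = 2 * R^2 * (rho_p - rho_f) * g / (9 * eta)
v = 2 * (1.875e-07)^2 * 1452 * 9.81 / (9 * 0.00112)
v = 9.93591e-08 m/s = 99.3591 nm/s

99.3591


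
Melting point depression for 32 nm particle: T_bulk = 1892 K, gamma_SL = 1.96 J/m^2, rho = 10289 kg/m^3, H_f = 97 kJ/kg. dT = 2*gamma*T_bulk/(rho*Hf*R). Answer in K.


Radius R = 32/2 = 16 nm = 1.6e-08 m
Convert H_f = 97 kJ/kg = 97000 J/kg
dT = 2 * gamma_SL * T_bulk / (rho * H_f * R)
dT = 2 * 1.96 * 1892 / (10289 * 97000 * 1.6e-08)
dT = 464.5 K

464.5


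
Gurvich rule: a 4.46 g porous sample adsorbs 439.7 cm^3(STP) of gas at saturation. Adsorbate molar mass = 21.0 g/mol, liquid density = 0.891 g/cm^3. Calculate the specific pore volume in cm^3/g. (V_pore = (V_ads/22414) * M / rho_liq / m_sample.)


Moles adsorbed n = V_ads / 22414 = 439.7 / 22414 = 1.961720e-02 mol
Liquid volume V_liq = n * M / rho_liq = 1.961720e-02 * 21.0 / 0.891 = 0.46236 cm^3
Specific pore volume V_pore = V_liq / m_sample = 0.46236 / 4.46
V_pore = 0.1037 cm^3/g

0.1037


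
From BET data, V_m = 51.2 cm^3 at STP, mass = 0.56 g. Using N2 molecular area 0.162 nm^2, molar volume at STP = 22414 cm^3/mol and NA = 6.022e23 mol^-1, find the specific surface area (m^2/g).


Number of moles in monolayer = V_m / 22414 = 51.2 / 22414 = 0.00228429
Number of molecules = moles * NA = 0.00228429 * 6.022e23
SA = molecules * sigma / mass
SA = (51.2 / 22414) * 6.022e23 * 0.162e-18 / 0.56
SA = 397.9 m^2/g

397.9


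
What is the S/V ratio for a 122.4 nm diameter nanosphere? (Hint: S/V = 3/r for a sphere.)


Radius r = 122.4/2 = 61.2 nm
S/V = 3 / r = 3 / 61.2
S/V = 0.049 nm^-1

0.049


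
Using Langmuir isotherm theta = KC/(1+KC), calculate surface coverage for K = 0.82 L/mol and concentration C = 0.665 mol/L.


Langmuir isotherm: theta = K*C / (1 + K*C)
K*C = 0.82 * 0.665 = 0.5453
theta = 0.5453 / (1 + 0.5453) = 0.5453 / 1.5453
theta = 0.3529

0.3529


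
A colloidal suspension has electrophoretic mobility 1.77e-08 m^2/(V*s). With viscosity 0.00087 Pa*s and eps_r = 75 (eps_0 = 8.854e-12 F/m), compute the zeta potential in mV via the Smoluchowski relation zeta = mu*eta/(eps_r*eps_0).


Smoluchowski equation: zeta = mu * eta / (eps_r * eps_0)
zeta = 1.77e-08 * 0.00087 / (75 * 8.854e-12)
zeta = 0.02319 V = 23.19 mV

23.19


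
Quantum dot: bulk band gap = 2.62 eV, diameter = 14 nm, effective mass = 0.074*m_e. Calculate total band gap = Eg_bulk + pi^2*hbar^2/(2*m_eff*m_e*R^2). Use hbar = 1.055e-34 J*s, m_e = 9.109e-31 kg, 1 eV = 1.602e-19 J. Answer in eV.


Radius R = 14/2 nm = 7e-09 m
Confinement energy dE = pi^2 * hbar^2 / (2 * m_eff * m_e * R^2)
dE = pi^2 * (1.055e-34)^2 / (2 * 0.074 * 9.109e-31 * (7e-09)^2) J, divided by 1.602e-19 J/eV
dE = 0.1038 eV
Total band gap = E_g(bulk) + dE = 2.62 + 0.1038 = 2.7238 eV

2.7238


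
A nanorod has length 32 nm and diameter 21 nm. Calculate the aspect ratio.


Aspect ratio AR = length / diameter
AR = 32 / 21
AR = 1.52

1.52


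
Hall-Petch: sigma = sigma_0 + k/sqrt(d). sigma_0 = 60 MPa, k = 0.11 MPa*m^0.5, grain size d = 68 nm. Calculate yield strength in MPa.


d = 68 nm = 6.8e-08 m
sqrt(d) = 0.0002607681
Hall-Petch contribution = k / sqrt(d) = 0.11 / 0.0002607681 = 421.8 MPa
sigma = sigma_0 + k/sqrt(d) = 60 + 421.8 = 481.8 MPa

481.8


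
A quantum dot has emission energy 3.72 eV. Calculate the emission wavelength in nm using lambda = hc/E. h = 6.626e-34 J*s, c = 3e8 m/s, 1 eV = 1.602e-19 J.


Convert energy: E = 3.72 eV = 3.72 * 1.602e-19 = 5.95944e-19 J
lambda = h*c / E = 6.626e-34 * 3e8 / 5.95944e-19
lambda = 3.33555e-07 m = 333.6 nm

333.6


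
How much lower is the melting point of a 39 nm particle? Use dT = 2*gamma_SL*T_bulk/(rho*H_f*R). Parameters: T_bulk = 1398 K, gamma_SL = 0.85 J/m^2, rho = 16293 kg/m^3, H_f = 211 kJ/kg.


Radius R = 39/2 = 19.5 nm = 1.95e-08 m
Convert H_f = 211 kJ/kg = 211000 J/kg
dT = 2 * gamma_SL * T_bulk / (rho * H_f * R)
dT = 2 * 0.85 * 1398 / (16293 * 211000 * 1.95e-08)
dT = 35.5 K

35.5


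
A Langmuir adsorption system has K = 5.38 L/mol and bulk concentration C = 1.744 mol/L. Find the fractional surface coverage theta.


Langmuir isotherm: theta = K*C / (1 + K*C)
K*C = 5.38 * 1.744 = 9.38272
theta = 9.38272 / (1 + 9.38272) = 9.38272 / 10.38272
theta = 0.9037

0.9037


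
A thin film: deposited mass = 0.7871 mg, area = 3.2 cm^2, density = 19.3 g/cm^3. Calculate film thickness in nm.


Convert: m = 0.7871 mg = 7.8710e-07 kg, A = 3.2 cm^2 = 3.2000e-04 m^2, rho = 19.3 g/cm^3 = 19300 kg/m^3
t = m / (A * rho)
t = 7.8710e-07 / (3.2000e-04 * 19300)
t = 1.2744e-07 m = 127.4 nm

127.4


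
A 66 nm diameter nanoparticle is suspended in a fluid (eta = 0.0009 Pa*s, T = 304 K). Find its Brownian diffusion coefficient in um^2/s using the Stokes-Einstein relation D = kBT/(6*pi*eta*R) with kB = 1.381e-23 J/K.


Radius R = 66/2 = 33 nm = 3.3e-08 m
D = kB*T / (6*pi*eta*R)
D = 1.381e-23 * 304 / (6 * pi * 0.0009 * 3.3e-08)
D = 7.49911e-12 m^2/s = 7.499 um^2/s

7.499


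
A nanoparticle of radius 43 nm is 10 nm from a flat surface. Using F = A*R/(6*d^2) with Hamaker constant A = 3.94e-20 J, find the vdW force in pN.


Convert to SI: R = 43 nm = 4.3e-08 m, d = 10 nm = 1e-08 m
F = A * R / (6 * d^2)
F = 3.94e-20 * 4.3e-08 / (6 * (1e-08)^2)
F = 2.82367e-12 N = 2.824 pN

2.824


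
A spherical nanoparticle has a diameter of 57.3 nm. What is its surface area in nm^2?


Radius r = 57.3/2 = 28.65 nm
Surface area SA = 4 * pi * r^2
SA = 4 * pi * (28.65)^2
SA = 10314.76 nm^2

10314.76


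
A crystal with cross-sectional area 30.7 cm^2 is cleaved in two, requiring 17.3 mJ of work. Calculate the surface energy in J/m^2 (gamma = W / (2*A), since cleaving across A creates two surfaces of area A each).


Convert: A = 30.7 cm^2 = 0.00307 m^2, W = 17.3 mJ = 0.0173 J
Cleaving exposes two faces of area A, so total new surface = 2*A and gamma = W / (2*A)
gamma = 0.0173 / (2 * 0.00307)
gamma = 2.818 J/m^2

2.818


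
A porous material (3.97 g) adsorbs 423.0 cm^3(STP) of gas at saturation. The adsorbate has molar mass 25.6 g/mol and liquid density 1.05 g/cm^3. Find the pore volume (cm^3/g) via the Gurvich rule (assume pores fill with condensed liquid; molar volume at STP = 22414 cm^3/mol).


Moles adsorbed n = V_ads / 22414 = 423.0 / 22414 = 1.887213e-02 mol
Liquid volume V_liq = n * M / rho_liq = 1.887213e-02 * 25.6 / 1.05 = 0.46012 cm^3
Specific pore volume V_pore = V_liq / m_sample = 0.46012 / 3.97
V_pore = 0.1159 cm^3/g

0.1159


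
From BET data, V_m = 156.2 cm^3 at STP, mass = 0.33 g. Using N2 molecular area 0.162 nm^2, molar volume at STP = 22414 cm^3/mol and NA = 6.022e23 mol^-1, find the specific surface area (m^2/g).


Number of moles in monolayer = V_m / 22414 = 156.2 / 22414 = 0.00696886
Number of molecules = moles * NA = 0.00696886 * 6.022e23
SA = molecules * sigma / mass
SA = (156.2 / 22414) * 6.022e23 * 0.162e-18 / 0.33
SA = 2060.2 m^2/g

2060.2


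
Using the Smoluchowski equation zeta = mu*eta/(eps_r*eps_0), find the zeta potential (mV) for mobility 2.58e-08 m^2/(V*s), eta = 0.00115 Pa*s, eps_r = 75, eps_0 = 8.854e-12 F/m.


Smoluchowski equation: zeta = mu * eta / (eps_r * eps_0)
zeta = 2.58e-08 * 0.00115 / (75 * 8.854e-12)
zeta = 0.04468 V = 44.68 mV

44.68


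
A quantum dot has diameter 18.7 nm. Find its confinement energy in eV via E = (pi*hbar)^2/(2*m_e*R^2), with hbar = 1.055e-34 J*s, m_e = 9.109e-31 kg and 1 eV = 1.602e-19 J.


Radius R = 18.7/2 = 9.35 nm = 9.35e-09 m
E = (pi * 1.055e-34)^2 / (2 * 9.109e-31 * (9.35e-09)^2)
E(J) = 6.89733e-22
E = E(J) / 1.602e-19 = 0.0043 eV

0.0043


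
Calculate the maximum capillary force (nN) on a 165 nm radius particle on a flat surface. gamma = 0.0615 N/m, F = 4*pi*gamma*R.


Convert radius: R = 165 nm = 1.65e-07 m
F = 4 * pi * gamma * R
F = 4 * pi * 0.0615 * 1.65e-07
F = 1.27517e-07 N = 127.5172 nN

127.5172


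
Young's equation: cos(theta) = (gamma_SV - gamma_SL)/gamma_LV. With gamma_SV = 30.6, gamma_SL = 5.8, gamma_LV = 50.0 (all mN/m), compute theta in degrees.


cos(theta) = (gamma_SV - gamma_SL) / gamma_LV
cos(theta) = (30.6 - 5.8) / 50.0
cos(theta) = 0.496
theta = arccos(0.496) = 60.26 degrees

60.26


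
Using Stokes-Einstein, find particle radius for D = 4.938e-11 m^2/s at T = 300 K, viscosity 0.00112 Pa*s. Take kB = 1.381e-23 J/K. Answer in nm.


Stokes-Einstein: R = kB*T / (6*pi*eta*D)
R = 1.381e-23 * 300 / (6 * pi * 0.00112 * 4.938e-11)
R = 3.97415e-09 m = 3.97 nm

3.97


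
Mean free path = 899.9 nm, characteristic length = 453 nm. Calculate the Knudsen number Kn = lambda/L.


Knudsen number Kn = lambda / L
Kn = 899.9 / 453
Kn = 1.9865

1.9865


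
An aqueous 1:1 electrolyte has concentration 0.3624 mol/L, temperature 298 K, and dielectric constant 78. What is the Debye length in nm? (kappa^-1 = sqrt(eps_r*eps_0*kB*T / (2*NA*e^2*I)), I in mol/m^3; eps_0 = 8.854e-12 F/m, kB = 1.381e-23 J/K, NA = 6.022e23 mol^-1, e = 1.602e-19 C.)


Ionic strength I = 0.3624 * 1^2 * 1000 = 362.4 mol/m^3
kappa^-1 = sqrt(78 * 8.854e-12 * 1.381e-23 * 298 / (2 * 6.022e23 * (1.602e-19)^2 * 362.4))
kappa^-1 = 0.504 nm

0.504


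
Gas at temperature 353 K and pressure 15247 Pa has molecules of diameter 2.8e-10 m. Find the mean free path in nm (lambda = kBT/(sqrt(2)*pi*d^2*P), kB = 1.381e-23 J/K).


Mean free path: lambda = kB*T / (sqrt(2) * pi * d^2 * P)
lambda = 1.381e-23 * 353 / (sqrt(2) * pi * (2.8e-10)^2 * 15247)
lambda = 9.17916e-07 m
lambda = 917.92 nm

917.92


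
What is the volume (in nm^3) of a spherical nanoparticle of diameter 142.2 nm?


Radius r = 142.2/2 = 71.1 nm
Volume V = (4/3) * pi * r^3
V = (4/3) * pi * (71.1)^3
V = 1505557.72 nm^3

1505557.72


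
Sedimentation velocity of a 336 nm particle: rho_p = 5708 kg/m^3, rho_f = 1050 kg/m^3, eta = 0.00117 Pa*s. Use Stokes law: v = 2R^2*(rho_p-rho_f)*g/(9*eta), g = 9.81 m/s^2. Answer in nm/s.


Radius R = 336/2 nm = 1.68e-07 m
Density difference = 5708 - 1050 = 4658 kg/m^3
v = 2 * R^2 * (rho_p - rho_f) * g / (9 * eta)
v = 2 * (1.68e-07)^2 * 4658 * 9.81 / (9 * 0.00117)
v = 2.44956e-07 m/s = 244.9563 nm/s

244.9563


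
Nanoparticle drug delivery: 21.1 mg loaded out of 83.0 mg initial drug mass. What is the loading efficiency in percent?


Drug loading efficiency = (drug loaded / drug initial) * 100
DLE = 21.1 / 83.0 * 100
DLE = 0.2542 * 100
DLE = 25.42%

25.42


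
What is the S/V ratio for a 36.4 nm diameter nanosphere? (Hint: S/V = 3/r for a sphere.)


Radius r = 36.4/2 = 18.2 nm
S/V = 3 / r = 3 / 18.2
S/V = 0.1648 nm^-1

0.1648


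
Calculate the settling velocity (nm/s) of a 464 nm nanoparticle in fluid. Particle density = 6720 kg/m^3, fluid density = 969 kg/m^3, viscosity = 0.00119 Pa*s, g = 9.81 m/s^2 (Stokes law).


Radius R = 464/2 nm = 2.32e-07 m
Density difference = 6720 - 969 = 5751 kg/m^3
v = 2 * R^2 * (rho_p - rho_f) * g / (9 * eta)
v = 2 * (2.32e-07)^2 * 5751 * 9.81 / (9 * 0.00119)
v = 5.6706e-07 m/s = 567.0598 nm/s

567.0598


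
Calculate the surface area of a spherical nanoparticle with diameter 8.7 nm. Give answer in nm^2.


Radius r = 8.7/2 = 4.35 nm
Surface area SA = 4 * pi * r^2
SA = 4 * pi * (4.35)^2
SA = 237.79 nm^2

237.79


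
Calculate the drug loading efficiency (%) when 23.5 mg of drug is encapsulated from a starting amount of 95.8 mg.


Drug loading efficiency = (drug loaded / drug initial) * 100
DLE = 23.5 / 95.8 * 100
DLE = 0.2453 * 100
DLE = 24.53%

24.53


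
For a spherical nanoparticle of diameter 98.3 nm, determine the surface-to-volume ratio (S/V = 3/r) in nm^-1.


Radius r = 98.3/2 = 49.15 nm
S/V = 3 / r = 3 / 49.15
S/V = 0.061 nm^-1

0.061


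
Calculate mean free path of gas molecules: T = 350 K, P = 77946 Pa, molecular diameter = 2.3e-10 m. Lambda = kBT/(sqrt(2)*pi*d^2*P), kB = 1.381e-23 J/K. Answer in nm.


Mean free path: lambda = kB*T / (sqrt(2) * pi * d^2 * P)
lambda = 1.381e-23 * 350 / (sqrt(2) * pi * (2.3e-10)^2 * 77946)
lambda = 2.63844e-07 m
lambda = 263.84 nm

263.84


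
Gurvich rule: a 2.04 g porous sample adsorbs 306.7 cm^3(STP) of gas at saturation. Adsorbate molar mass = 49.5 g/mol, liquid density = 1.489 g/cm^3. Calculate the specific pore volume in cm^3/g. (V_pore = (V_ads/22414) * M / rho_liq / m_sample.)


Moles adsorbed n = V_ads / 22414 = 306.7 / 22414 = 1.368341e-02 mol
Liquid volume V_liq = n * M / rho_liq = 1.368341e-02 * 49.5 / 1.489 = 0.45489 cm^3
Specific pore volume V_pore = V_liq / m_sample = 0.45489 / 2.04
V_pore = 0.223 cm^3/g

0.223


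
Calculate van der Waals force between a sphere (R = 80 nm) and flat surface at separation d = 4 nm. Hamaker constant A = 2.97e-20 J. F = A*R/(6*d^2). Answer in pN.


Convert to SI: R = 80 nm = 8e-08 m, d = 4 nm = 4e-09 m
F = A * R / (6 * d^2)
F = 2.97e-20 * 8e-08 / (6 * (4e-09)^2)
F = 2.475e-11 N = 24.75 pN

24.75


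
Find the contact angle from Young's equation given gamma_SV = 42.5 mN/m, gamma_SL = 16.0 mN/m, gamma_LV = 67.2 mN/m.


cos(theta) = (gamma_SV - gamma_SL) / gamma_LV
cos(theta) = (42.5 - 16.0) / 67.2
cos(theta) = 0.394345
theta = arccos(0.394345) = 66.77 degrees

66.77


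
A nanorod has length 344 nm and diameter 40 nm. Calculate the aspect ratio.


Aspect ratio AR = length / diameter
AR = 344 / 40
AR = 8.6

8.6


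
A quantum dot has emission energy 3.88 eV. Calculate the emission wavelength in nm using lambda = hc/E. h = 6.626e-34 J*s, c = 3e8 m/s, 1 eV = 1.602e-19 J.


Convert energy: E = 3.88 eV = 3.88 * 1.602e-19 = 6.21576e-19 J
lambda = h*c / E = 6.626e-34 * 3e8 / 6.21576e-19
lambda = 3.198e-07 m = 319.8 nm

319.8


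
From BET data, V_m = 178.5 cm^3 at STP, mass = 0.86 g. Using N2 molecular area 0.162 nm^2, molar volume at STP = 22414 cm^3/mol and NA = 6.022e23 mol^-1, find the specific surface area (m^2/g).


Number of moles in monolayer = V_m / 22414 = 178.5 / 22414 = 0.00796377
Number of molecules = moles * NA = 0.00796377 * 6.022e23
SA = molecules * sigma / mass
SA = (178.5 / 22414) * 6.022e23 * 0.162e-18 / 0.86
SA = 903.4 m^2/g

903.4


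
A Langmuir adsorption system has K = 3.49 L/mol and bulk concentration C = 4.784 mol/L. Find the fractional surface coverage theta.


Langmuir isotherm: theta = K*C / (1 + K*C)
K*C = 3.49 * 4.784 = 16.69616
theta = 16.69616 / (1 + 16.69616) = 16.69616 / 17.69616
theta = 0.9435

0.9435


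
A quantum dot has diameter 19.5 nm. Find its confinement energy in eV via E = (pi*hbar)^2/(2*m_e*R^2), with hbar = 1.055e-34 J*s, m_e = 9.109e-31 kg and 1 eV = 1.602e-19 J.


Radius R = 19.5/2 = 9.75 nm = 9.75e-09 m
E = (pi * 1.055e-34)^2 / (2 * 9.109e-31 * (9.75e-09)^2)
E(J) = 6.343e-22
E = E(J) / 1.602e-19 = 0.004 eV

0.004


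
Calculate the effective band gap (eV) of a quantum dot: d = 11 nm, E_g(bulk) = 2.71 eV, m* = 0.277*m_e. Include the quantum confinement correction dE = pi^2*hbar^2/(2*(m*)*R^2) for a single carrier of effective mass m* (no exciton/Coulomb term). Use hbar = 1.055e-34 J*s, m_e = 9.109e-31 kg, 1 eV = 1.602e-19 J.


Radius R = 11/2 nm = 5.5e-09 m
Confinement energy dE = pi^2 * hbar^2 / (2 * m_eff * m_e * R^2)
dE = pi^2 * (1.055e-34)^2 / (2 * 0.277 * 9.109e-31 * (5.5e-09)^2) J, divided by 1.602e-19 J/eV
dE = 0.0449 eV
Total band gap = E_g(bulk) + dE = 2.71 + 0.0449 = 2.7549 eV

2.7549


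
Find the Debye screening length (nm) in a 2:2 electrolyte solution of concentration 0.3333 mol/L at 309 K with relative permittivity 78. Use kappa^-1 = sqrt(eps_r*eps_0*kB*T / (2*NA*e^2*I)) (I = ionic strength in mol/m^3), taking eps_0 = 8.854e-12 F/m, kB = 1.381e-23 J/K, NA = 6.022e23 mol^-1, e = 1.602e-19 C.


Ionic strength I = 0.3333 * 2^2 * 1000 = 1333.2 mol/m^3
kappa^-1 = sqrt(78 * 8.854e-12 * 1.381e-23 * 309 / (2 * 6.022e23 * (1.602e-19)^2 * 1333.2))
kappa^-1 = 0.267 nm

0.267


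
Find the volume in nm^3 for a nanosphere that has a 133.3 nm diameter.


Radius r = 133.3/2 = 66.65 nm
Volume V = (4/3) * pi * r^3
V = (4/3) * pi * (66.65)^3
V = 1240192.41 nm^3

1240192.41


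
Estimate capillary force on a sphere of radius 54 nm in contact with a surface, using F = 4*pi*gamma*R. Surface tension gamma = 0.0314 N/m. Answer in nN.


Convert radius: R = 54 nm = 5.4e-08 m
F = 4 * pi * gamma * R
F = 4 * pi * 0.0314 * 5.4e-08
F = 2.13075e-08 N = 21.3075 nN

21.3075


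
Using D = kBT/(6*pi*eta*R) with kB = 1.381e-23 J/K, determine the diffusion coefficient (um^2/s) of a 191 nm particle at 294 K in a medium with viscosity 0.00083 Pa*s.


Radius R = 191/2 = 95.5 nm = 9.55e-08 m
D = kB*T / (6*pi*eta*R)
D = 1.381e-23 * 294 / (6 * pi * 0.00083 * 9.55e-08)
D = 2.71743e-12 m^2/s = 2.717 um^2/s

2.717


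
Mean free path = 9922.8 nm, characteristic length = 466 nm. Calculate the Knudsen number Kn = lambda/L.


Knudsen number Kn = lambda / L
Kn = 9922.8 / 466
Kn = 21.2936

21.2936


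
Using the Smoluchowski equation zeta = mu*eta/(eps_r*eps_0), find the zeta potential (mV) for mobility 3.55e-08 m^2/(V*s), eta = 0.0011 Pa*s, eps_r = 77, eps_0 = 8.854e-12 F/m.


Smoluchowski equation: zeta = mu * eta / (eps_r * eps_0)
zeta = 3.55e-08 * 0.0011 / (77 * 8.854e-12)
zeta = 0.057278 V = 57.28 mV

57.28


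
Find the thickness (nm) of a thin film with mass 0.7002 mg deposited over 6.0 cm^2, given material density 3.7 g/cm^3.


Convert: m = 0.7002 mg = 7.0020e-07 kg, A = 6.0 cm^2 = 6.0000e-04 m^2, rho = 3.7 g/cm^3 = 3700 kg/m^3
t = m / (A * rho)
t = 7.0020e-07 / (6.0000e-04 * 3700)
t = 3.1541e-07 m = 315.4 nm

315.4


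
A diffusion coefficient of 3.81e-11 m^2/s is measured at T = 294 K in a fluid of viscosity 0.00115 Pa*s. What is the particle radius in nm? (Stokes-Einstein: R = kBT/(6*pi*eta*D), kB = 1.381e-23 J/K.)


Stokes-Einstein: R = kB*T / (6*pi*eta*D)
R = 1.381e-23 * 294 / (6 * pi * 0.00115 * 3.81e-11)
R = 4.91606e-09 m = 4.92 nm

4.92


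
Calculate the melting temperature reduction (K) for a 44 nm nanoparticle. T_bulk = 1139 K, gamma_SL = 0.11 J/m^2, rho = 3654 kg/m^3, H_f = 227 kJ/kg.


Radius R = 44/2 = 22 nm = 2.2e-08 m
Convert H_f = 227 kJ/kg = 227000 J/kg
dT = 2 * gamma_SL * T_bulk / (rho * H_f * R)
dT = 2 * 0.11 * 1139 / (3654 * 227000 * 2.2e-08)
dT = 13.7 K

13.7


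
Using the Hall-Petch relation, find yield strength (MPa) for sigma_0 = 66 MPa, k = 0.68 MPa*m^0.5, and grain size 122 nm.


d = 122 nm = 1.22e-07 m
sqrt(d) = 0.000349285
Hall-Petch contribution = k / sqrt(d) = 0.68 / 0.000349285 = 1946.8 MPa
sigma = sigma_0 + k/sqrt(d) = 66 + 1946.8 = 2012.8 MPa

2012.8


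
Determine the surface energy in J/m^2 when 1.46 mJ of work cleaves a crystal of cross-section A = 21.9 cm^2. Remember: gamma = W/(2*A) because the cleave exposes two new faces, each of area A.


Convert: A = 21.9 cm^2 = 0.00219 m^2, W = 1.46 mJ = 0.00146 J
Cleaving exposes two faces of area A, so total new surface = 2*A and gamma = W / (2*A)
gamma = 0.00146 / (2 * 0.00219)
gamma = 0.333 J/m^2

0.333


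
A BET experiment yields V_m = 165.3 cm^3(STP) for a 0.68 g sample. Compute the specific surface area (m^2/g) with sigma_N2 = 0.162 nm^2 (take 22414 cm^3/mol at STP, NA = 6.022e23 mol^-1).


Number of moles in monolayer = V_m / 22414 = 165.3 / 22414 = 0.00737486
Number of molecules = moles * NA = 0.00737486 * 6.022e23
SA = molecules * sigma / mass
SA = (165.3 / 22414) * 6.022e23 * 0.162e-18 / 0.68
SA = 1058.0 m^2/g

1058.0


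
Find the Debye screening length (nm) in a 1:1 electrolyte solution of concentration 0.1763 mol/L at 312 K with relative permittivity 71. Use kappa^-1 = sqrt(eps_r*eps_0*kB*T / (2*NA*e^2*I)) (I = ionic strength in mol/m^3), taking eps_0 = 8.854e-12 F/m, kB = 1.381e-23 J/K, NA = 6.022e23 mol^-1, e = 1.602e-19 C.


Ionic strength I = 0.1763 * 1^2 * 1000 = 176.3 mol/m^3
kappa^-1 = sqrt(71 * 8.854e-12 * 1.381e-23 * 312 / (2 * 6.022e23 * (1.602e-19)^2 * 176.3))
kappa^-1 = 0.705 nm

0.705


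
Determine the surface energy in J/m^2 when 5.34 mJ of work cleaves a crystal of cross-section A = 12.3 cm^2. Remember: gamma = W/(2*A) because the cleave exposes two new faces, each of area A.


Convert: A = 12.3 cm^2 = 0.00123 m^2, W = 5.34 mJ = 0.00534 J
Cleaving exposes two faces of area A, so total new surface = 2*A and gamma = W / (2*A)
gamma = 0.00534 / (2 * 0.00123)
gamma = 2.171 J/m^2

2.171


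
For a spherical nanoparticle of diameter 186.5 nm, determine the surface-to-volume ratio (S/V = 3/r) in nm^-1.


Radius r = 186.5/2 = 93.25 nm
S/V = 3 / r = 3 / 93.25
S/V = 0.0322 nm^-1

0.0322


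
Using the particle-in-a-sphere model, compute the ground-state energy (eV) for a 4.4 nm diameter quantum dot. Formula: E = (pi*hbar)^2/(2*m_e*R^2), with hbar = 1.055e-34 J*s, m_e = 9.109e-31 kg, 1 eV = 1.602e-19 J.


Radius R = 4.4/2 = 2.2 nm = 2.2e-09 m
E = (pi * 1.055e-34)^2 / (2 * 9.109e-31 * (2.2e-09)^2)
E(J) = 1.24583e-20
E = E(J) / 1.602e-19 = 0.0778 eV

0.0778


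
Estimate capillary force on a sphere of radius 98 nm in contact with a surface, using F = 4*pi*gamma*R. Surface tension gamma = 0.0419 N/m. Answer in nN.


Convert radius: R = 98 nm = 9.8e-08 m
F = 4 * pi * gamma * R
F = 4 * pi * 0.0419 * 9.8e-08
F = 5.16e-08 N = 51.6 nN

51.6


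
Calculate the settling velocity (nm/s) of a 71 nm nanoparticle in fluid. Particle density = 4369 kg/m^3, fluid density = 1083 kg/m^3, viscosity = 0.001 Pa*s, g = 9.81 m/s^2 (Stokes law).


Radius R = 71/2 nm = 3.55e-08 m
Density difference = 4369 - 1083 = 3286 kg/m^3
v = 2 * R^2 * (rho_p - rho_f) * g / (9 * eta)
v = 2 * (3.55e-08)^2 * 3286 * 9.81 / (9 * 0.001)
v = 9.02778e-09 m/s = 9.0278 nm/s

9.0278


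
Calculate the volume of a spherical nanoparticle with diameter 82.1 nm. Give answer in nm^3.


Radius r = 82.1/2 = 41.05 nm
Volume V = (4/3) * pi * r^3
V = (4/3) * pi * (41.05)^3
V = 289753.1 nm^3

289753.1


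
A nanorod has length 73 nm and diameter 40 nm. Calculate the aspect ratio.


Aspect ratio AR = length / diameter
AR = 73 / 40
AR = 1.82

1.82


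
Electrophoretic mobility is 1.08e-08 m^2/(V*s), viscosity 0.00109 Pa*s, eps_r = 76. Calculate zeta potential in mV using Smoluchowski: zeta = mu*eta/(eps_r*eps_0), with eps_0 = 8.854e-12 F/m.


Smoluchowski equation: zeta = mu * eta / (eps_r * eps_0)
zeta = 1.08e-08 * 0.00109 / (76 * 8.854e-12)
zeta = 0.017494 V = 17.49 mV

17.49


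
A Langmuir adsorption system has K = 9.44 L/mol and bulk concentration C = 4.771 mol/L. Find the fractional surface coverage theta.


Langmuir isotherm: theta = K*C / (1 + K*C)
K*C = 9.44 * 4.771 = 45.03824
theta = 45.03824 / (1 + 45.03824) = 45.03824 / 46.03824
theta = 0.9783

0.9783


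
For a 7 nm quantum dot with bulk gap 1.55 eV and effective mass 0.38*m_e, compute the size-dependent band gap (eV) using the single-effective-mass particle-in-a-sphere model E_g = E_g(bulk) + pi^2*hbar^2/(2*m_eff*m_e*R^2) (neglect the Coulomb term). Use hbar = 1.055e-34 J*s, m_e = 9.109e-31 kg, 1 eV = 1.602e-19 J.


Radius R = 7/2 nm = 3.5e-09 m
Confinement energy dE = pi^2 * hbar^2 / (2 * m_eff * m_e * R^2)
dE = pi^2 * (1.055e-34)^2 / (2 * 0.38 * 9.109e-31 * (3.5e-09)^2) J, divided by 1.602e-19 J/eV
dE = 0.0809 eV
Total band gap = E_g(bulk) + dE = 1.55 + 0.0809 = 1.6309 eV

1.6309


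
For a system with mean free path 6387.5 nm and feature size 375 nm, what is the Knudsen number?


Knudsen number Kn = lambda / L
Kn = 6387.5 / 375
Kn = 17.0333

17.0333


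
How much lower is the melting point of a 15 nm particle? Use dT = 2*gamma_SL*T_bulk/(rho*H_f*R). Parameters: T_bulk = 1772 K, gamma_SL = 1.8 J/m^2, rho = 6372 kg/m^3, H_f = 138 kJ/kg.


Radius R = 15/2 = 7.5 nm = 7.5e-09 m
Convert H_f = 138 kJ/kg = 138000 J/kg
dT = 2 * gamma_SL * T_bulk / (rho * H_f * R)
dT = 2 * 1.8 * 1772 / (6372 * 138000 * 7.5e-09)
dT = 967.3 K

967.3


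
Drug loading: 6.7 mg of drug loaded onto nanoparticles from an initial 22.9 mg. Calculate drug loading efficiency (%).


Drug loading efficiency = (drug loaded / drug initial) * 100
DLE = 6.7 / 22.9 * 100
DLE = 0.2926 * 100
DLE = 29.26%

29.26


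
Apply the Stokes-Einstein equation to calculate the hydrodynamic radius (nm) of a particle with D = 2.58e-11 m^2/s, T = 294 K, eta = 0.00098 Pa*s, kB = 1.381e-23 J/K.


Stokes-Einstein: R = kB*T / (6*pi*eta*D)
R = 1.381e-23 * 294 / (6 * pi * 0.00098 * 2.58e-11)
R = 8.51911e-09 m = 8.52 nm

8.52


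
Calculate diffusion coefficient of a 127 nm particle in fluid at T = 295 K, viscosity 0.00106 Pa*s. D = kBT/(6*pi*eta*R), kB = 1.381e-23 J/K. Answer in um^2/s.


Radius R = 127/2 = 63.5 nm = 6.35e-08 m
D = kB*T / (6*pi*eta*R)
D = 1.381e-23 * 295 / (6 * pi * 0.00106 * 6.35e-08)
D = 3.21096e-12 m^2/s = 3.211 um^2/s

3.211


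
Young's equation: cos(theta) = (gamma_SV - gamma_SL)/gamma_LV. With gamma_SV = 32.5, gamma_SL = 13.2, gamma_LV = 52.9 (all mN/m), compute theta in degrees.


cos(theta) = (gamma_SV - gamma_SL) / gamma_LV
cos(theta) = (32.5 - 13.2) / 52.9
cos(theta) = 0.364839
theta = arccos(0.364839) = 68.6 degrees

68.6


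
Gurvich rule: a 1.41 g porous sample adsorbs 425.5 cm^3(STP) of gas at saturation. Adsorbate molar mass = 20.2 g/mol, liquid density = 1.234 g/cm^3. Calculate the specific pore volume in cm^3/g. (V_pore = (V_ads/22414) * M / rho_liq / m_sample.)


Moles adsorbed n = V_ads / 22414 = 425.5 / 22414 = 1.898367e-02 mol
Liquid volume V_liq = n * M / rho_liq = 1.898367e-02 * 20.2 / 1.234 = 0.31075 cm^3
Specific pore volume V_pore = V_liq / m_sample = 0.31075 / 1.41
V_pore = 0.2204 cm^3/g

0.2204


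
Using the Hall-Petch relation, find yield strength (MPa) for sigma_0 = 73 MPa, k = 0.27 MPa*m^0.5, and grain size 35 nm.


d = 35 nm = 3.5e-08 m
sqrt(d) = 0.0001870829
Hall-Petch contribution = k / sqrt(d) = 0.27 / 0.0001870829 = 1443.2 MPa
sigma = sigma_0 + k/sqrt(d) = 73 + 1443.2 = 1516.2 MPa

1516.2


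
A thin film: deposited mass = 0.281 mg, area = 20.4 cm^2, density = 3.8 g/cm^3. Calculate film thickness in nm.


Convert: m = 0.281 mg = 2.8100e-07 kg, A = 20.4 cm^2 = 2.0400e-03 m^2, rho = 3.8 g/cm^3 = 3800 kg/m^3
t = m / (A * rho)
t = 2.8100e-07 / (2.0400e-03 * 3800)
t = 3.6249e-08 m = 36.2 nm

36.2


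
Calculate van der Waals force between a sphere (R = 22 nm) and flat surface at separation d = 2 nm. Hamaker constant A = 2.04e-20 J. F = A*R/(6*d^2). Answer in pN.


Convert to SI: R = 22 nm = 2.2e-08 m, d = 2 nm = 2e-09 m
F = A * R / (6 * d^2)
F = 2.04e-20 * 2.2e-08 / (6 * (2e-09)^2)
F = 1.87e-11 N = 18.7 pN

18.7


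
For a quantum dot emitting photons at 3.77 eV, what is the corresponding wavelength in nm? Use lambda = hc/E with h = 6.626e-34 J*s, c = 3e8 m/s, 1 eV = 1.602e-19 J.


Convert energy: E = 3.77 eV = 3.77 * 1.602e-19 = 6.03954e-19 J
lambda = h*c / E = 6.626e-34 * 3e8 / 6.03954e-19
lambda = 3.29131e-07 m = 329.1 nm

329.1


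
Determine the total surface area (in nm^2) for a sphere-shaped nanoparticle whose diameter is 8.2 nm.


Radius r = 8.2/2 = 4.1 nm
Surface area SA = 4 * pi * r^2
SA = 4 * pi * (4.1)^2
SA = 211.24 nm^2

211.24


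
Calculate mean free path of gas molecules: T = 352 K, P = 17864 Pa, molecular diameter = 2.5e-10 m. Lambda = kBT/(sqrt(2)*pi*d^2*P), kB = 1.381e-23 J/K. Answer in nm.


Mean free path: lambda = kB*T / (sqrt(2) * pi * d^2 * P)
lambda = 1.381e-23 * 352 / (sqrt(2) * pi * (2.5e-10)^2 * 17864)
lambda = 9.7997e-07 m
lambda = 979.97 nm

979.97
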